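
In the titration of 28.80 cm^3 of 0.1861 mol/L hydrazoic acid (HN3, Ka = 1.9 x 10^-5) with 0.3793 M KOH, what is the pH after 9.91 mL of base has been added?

5.09

Initial n(HN3) = 0.1861 x 0.02880 = 0.005360 mol.
n(KOH) added = 0.3793 x 0.009910 = 0.003759 mol, converting that many moles of HN3 to N3-.
Remaining n(HN3) = 0.001601 mol; n(N3-) = 0.003759 mol.
By Henderson-Hasselbalch, pH = pKa + log([A^-]/[HA]) = 4.72 + log(0.003759/0.001601) = 4.72 + (+0.37) = 5.09.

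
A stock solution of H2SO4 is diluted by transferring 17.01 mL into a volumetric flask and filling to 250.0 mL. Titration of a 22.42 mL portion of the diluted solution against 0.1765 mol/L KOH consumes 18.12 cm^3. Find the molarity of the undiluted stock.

1.05 M

n(KOH) = 0.1765 x 0.01812 = 0.003198 mol.
n(H2SO4) in the aliquot = 0.003198 x 1/2 = 0.001599 mol.
[diluted H2SO4] = 0.001599 / 0.02242 = 0.07132 M.
Dilution factor = 250.0/17.01 = 14.70, so [stock] = 0.07132 x 14.70 = 1.05 M.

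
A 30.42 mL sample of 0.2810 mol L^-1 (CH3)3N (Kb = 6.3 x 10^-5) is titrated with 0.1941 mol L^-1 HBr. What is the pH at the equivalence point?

5.37

n((CH3)3N) = 0.2810 x 0.03042 = 0.008548 mol; V(HBr) at equivalence = 0.008548/0.1941 = 0.04404 L.
At equivalence the base is fully converted to (CH3)3NH+; total volume = 0.07446 L, so [(CH3)3NH+] = 0.008548/0.07446 = 0.1148 M.
Ka((CH3)3NH+) = Kw/Kb = 1.0e-14 / 6.3 x 10^-5 = 1.59e-10.
[H^+] = sqrt(Ka x [(CH3)3NH+]) = sqrt(1.59e-10 x 0.1148) = 4.27e-6 M.
pH = -log(4.27e-6) = 5.37.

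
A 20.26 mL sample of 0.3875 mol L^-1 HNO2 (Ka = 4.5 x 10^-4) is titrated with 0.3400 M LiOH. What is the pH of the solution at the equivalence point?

8.30

n(HNO2) = 0.3875 x 0.02026 = 0.007851 mol; V(LiOH) at equivalence = 0.007851/0.3400 = 0.02309 L.
At equivalence all the acid is converted to NO2-; total volume = 0.02026 + 0.02309 = 0.04335 L, so [NO2-] = 0.007851/0.04335 = 0.1811 M.
Kb = Kw/Ka = 1.0e-14 / 4.5 x 10^-4 = 2.22e-11.
[OH^-] = sqrt(Kb x [NO2-]) = sqrt(2.22e-11 x 0.1811) = 2.01e-6 M.
pOH = 5.70, so pH = 14.00 - 5.70 = 8.30.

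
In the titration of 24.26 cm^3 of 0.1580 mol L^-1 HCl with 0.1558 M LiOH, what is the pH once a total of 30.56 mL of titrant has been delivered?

n(acid) = 0.1580 x 0.02426 = 0.003833 mol; n(LiOH) added = 0.1558 x 0.03056 = 0.004761 mol.
Base is in excess by 0.004761 - 0.003833 = 0.0009282 mol in a total volume of 0.05482 L.
[OH^-] = 0.0009282/0.05482 = 0.01693 M, so pOH = 1.77 and pH = 14.00 - 1.77 = 12.23.

12.23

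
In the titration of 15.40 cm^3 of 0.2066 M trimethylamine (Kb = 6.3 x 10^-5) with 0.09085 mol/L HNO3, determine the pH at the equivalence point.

n((CH3)3N) = 0.2066 x 0.01540 = 0.003182 mol; V(HNO3) at equivalence = 0.003182/0.09085 = 0.03502 L.
At equivalence the base is fully converted to (CH3)3NH+; total volume = 0.05042 L, so [(CH3)3NH+] = 0.003182/0.05042 = 0.06310 M.
Ka((CH3)3NH+) = Kw/Kb = 1.0e-14 / 6.3 x 10^-5 = 1.59e-10.
[H^+] = sqrt(Ka x [(CH3)3NH+]) = sqrt(1.59e-10 x 0.06310) = 3.16e-6 M.
pH = -log(3.16e-6) = 5.50.

5.50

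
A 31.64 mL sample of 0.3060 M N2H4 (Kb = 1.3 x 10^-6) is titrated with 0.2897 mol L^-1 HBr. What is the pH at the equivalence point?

4.47

n(N2H4) = 0.3060 x 0.03164 = 0.009682 mol; V(HBr) at equivalence = 0.009682/0.2897 = 0.03342 L.
At equivalence the base is fully converted to N2H5+; total volume = 0.06506 L, so [N2H5+] = 0.009682/0.06506 = 0.1488 M.
Ka(N2H5+) = Kw/Kb = 1.0e-14 / 1.3 x 10^-6 = 7.69e-9.
[H^+] = sqrt(Ka x [N2H5+]) = sqrt(7.69e-9 x 0.1488) = 3.38e-5 M.
pH = -log(3.38e-5) = 4.47.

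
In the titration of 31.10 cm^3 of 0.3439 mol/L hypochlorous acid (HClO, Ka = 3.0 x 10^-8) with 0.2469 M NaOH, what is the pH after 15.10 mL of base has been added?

Initial n(HClO) = 0.3439 x 0.03110 = 0.01070 mol.
n(NaOH) added = 0.2469 x 0.01510 = 0.003728 mol, converting that many moles of HClO to ClO-.
Remaining n(HClO) = 0.006967 mol; n(ClO-) = 0.003728 mol.
By Henderson-Hasselbalch, pH = pKa + log([A^-]/[HA]) = 7.52 + log(0.003728/0.006967) = 7.52 + (-0.27) = 7.25.

7.25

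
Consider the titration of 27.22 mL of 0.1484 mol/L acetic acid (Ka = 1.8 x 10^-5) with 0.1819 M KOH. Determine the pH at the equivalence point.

8.83

n(CH3COOH) = 0.1484 x 0.02722 = 0.004039 mol; V(KOH) at equivalence = 0.004039/0.1819 = 0.02221 L.
At equivalence all the acid is converted to CH3COO-; total volume = 0.02722 + 0.02221 = 0.04943 L, so [CH3COO-] = 0.004039/0.04943 = 0.08173 M.
Kb = Kw/Ka = 1.0e-14 / 1.8 x 10^-5 = 5.56e-10.
[OH^-] = sqrt(Kb x [CH3COO-]) = sqrt(5.56e-10 x 0.08173) = 6.74e-6 M.
pOH = 5.17, so pH = 14.00 - 5.17 = 8.83.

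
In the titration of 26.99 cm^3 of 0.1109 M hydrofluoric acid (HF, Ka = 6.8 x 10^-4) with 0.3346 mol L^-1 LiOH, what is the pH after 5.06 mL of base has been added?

3.28

Initial n(HF) = 0.1109 x 0.02699 = 0.002993 mol.
n(LiOH) added = 0.3346 x 0.005060 = 0.001693 mol, converting that many moles of HF to F-.
Remaining n(HF) = 0.001300 mol; n(F-) = 0.001693 mol.
By Henderson-Hasselbalch, pH = pKa + log([A^-]/[HA]) = 3.17 + log(0.001693/0.001300) = 3.17 + (+0.11) = 3.28.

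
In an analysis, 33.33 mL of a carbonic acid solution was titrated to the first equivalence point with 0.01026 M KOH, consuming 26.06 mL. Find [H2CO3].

0.00802 M

n(KOH) = 0.01026 x 0.02606 = 0.0002674 mol.
At the first equivalence point, 1 mol OH^- react per mol H2CO3, so n(H2CO3) = 0.0002674 / 1 = 0.0002674 mol.
[H2CO3] = 0.0002674 / 0.03333 L = 0.00802 M.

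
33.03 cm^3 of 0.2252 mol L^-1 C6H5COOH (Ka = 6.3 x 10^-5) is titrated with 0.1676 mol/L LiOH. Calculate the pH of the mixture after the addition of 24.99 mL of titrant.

4.31

Initial n(C6H5COOH) = 0.2252 x 0.03303 = 0.007438 mol.
n(LiOH) added = 0.1676 x 0.02499 = 0.004188 mol, converting that many moles of C6H5COOH to C6H5COO-.
Remaining n(C6H5COOH) = 0.003250 mol; n(C6H5COO-) = 0.004188 mol.
By Henderson-Hasselbalch, pH = pKa + log([A^-]/[HA]) = 4.20 + log(0.004188/0.003250) = 4.20 + (+0.11) = 4.31.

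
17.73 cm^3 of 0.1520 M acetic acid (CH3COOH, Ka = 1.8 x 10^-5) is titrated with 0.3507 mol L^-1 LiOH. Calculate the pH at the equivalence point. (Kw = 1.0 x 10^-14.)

n(CH3COOH) = 0.1520 x 0.01773 = 0.002695 mol; V(LiOH) at equivalence = 0.002695/0.3507 = 0.007685 L.
At equivalence all the acid is converted to CH3COO-; total volume = 0.01773 + 0.007685 = 0.02541 L, so [CH3COO-] = 0.002695/0.02541 = 0.1060 M.
Kb = Kw/Ka = 1.0e-14 / 1.8 x 10^-5 = 5.56e-10.
[OH^-] = sqrt(Kb x [CH3COO-]) = sqrt(5.56e-10 x 0.1060) = 7.68e-6 M.
pOH = 5.11, so pH = 14.00 - 5.11 = 8.89.

8.89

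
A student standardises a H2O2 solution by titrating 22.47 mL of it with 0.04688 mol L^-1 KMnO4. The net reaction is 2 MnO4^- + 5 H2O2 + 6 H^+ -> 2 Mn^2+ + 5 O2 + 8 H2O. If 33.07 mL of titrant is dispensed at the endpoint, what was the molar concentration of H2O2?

0.172 M

n(KMnO4) = 0.04688 x 0.03307 = 0.001550 mol.
From the balanced equation, 2 mol KMnO4 reacts with 5 mol H2O2, so n(H2O2) = 0.001550 x 5/2 = 0.003876 mol.
[H2O2] = 0.003876 / 0.02247 L = 0.172 M.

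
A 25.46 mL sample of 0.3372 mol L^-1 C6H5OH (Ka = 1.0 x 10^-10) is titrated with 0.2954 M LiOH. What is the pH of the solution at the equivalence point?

11.60

n(C6H5OH) = 0.3372 x 0.02546 = 0.008585 mol; V(LiOH) at equivalence = 0.008585/0.2954 = 0.02906 L.
At equivalence all the acid is converted to C6H5O-; total volume = 0.02546 + 0.02906 = 0.05452 L, so [C6H5O-] = 0.008585/0.05452 = 0.1575 M.
Kb = Kw/Ka = 1.0e-14 / 1.0 x 10^-10 = 0.000100.
[OH^-] = sqrt(Kb x [C6H5O-]) = sqrt(0.000100 x 0.1575) = 0.00397 M.
pOH = 2.40, so pH = 14.00 - 2.40 = 11.60.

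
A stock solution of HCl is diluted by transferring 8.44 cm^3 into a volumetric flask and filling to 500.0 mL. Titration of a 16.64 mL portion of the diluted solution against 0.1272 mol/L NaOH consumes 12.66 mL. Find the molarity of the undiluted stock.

5.73 M

n(NaOH) = 0.1272 x 0.01266 = 0.001610 mol.
n(HCl) in the aliquot = 0.001610 mol.
[diluted HCl] = 0.001610 / 0.01664 = 0.09678 M.
Dilution factor = 500.0/8.440 = 59.24, so [stock] = 0.09678 x 59.24 = 5.73 M.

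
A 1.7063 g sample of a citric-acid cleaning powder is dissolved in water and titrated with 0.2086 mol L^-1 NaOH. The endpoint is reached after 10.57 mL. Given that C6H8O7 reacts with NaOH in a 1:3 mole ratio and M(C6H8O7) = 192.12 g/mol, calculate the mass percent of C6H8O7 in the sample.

8.28%

n(NaOH) = 0.2086 x 0.01057 = 0.002205 mol.
n(C6H8O7) = 0.002205 / 3 = 0.0007350 mol.
mass of C6H8O7 = 0.0007350 x 192.12 = 0.1412 g.
% purity = 0.1412 / 1.7063 x 100 = 8.28%.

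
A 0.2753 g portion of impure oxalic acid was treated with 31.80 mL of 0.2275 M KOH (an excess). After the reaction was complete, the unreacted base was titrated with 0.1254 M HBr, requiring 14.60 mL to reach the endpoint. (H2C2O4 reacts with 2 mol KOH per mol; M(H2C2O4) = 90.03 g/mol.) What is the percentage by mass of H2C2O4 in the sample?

88.4%

Total n(KOH) added = 0.2275 x 0.03180 = 0.007235 mol.
n(HBr) used = 0.1254 x 0.01460 = 0.001831 mol, which equals the excess n(KOH).
So n(KOH) consumed by the sample = 0.007235 - 0.001831 = 0.005404 mol.
n(H2C2O4) = 0.005404 / 2 = 0.002702 mol.
mass H2C2O4 = 0.002702 x 90.03 = 0.2432 g, so %H2C2O4 = 0.2432/0.2753 x 100 = 88.4%.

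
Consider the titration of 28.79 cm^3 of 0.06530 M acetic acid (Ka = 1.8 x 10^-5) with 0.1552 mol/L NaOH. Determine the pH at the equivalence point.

n(CH3COOH) = 0.06530 x 0.02879 = 0.001880 mol; V(NaOH) at equivalence = 0.001880/0.1552 = 0.01211 L.
At equivalence all the acid is converted to CH3COO-; total volume = 0.02879 + 0.01211 = 0.04090 L, so [CH3COO-] = 0.001880/0.04090 = 0.04596 M.
Kb = Kw/Ka = 1.0e-14 / 1.8 x 10^-5 = 5.56e-10.
[OH^-] = sqrt(Kb x [CH3COO-]) = sqrt(5.56e-10 x 0.04596) = 5.05e-6 M.
pOH = 5.30, so pH = 14.00 - 5.30 = 8.70.

8.70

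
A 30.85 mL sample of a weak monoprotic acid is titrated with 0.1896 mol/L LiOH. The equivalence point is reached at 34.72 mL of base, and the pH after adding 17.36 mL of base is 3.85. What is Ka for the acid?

17.36 mL is half of the equivalence volume, so this is the half-equivalence point where [HA] = [A^-].
At half-equivalence pH = pKa, so pKa = 3.85.
Ka = 10^(-3.85) = 1.4 x 10^-4.

1.4 x 10^-4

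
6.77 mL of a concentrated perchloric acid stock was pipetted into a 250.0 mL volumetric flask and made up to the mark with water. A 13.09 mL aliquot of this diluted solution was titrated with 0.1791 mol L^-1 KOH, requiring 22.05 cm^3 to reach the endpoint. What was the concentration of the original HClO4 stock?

n(KOH) = 0.1791 x 0.02205 = 0.003949 mol.
n(HClO4) in the aliquot = 0.003949 mol.
[diluted HClO4] = 0.003949 / 0.01309 = 0.3017 M.
Dilution factor = 250.0/6.770 = 36.93, so [stock] = 0.3017 x 36.93 = 11.1 M.

11.1 M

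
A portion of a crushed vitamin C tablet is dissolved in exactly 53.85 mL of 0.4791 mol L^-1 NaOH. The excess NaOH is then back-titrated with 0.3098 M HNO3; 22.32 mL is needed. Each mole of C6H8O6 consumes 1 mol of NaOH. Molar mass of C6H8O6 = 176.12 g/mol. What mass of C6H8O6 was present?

3.33 g

Total n(NaOH) added = 0.4791 x 0.05385 = 0.02580 mol.
n(HNO3) used = 0.3098 x 0.02232 = 0.006915 mol, which equals the excess n(NaOH).
So n(NaOH) consumed by the sample = 0.02580 - 0.006915 = 0.01888 mol.
n(C6H8O6) = 0.01888 / 1 = 0.01888 mol.
mass = 0.01888 mol x 176.12 g/mol = 3.33 g.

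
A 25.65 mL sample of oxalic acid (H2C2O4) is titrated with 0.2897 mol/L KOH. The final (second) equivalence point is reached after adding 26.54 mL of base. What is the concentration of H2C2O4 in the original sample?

0.150 M

n(KOH) = 0.2897 x 0.02654 = 0.007689 mol.
At the final (second) equivalence point, 2 mol OH^- react per mol H2C2O4, so n(H2C2O4) = 0.007689 / 2 = 0.003844 mol.
[H2C2O4] = 0.003844 / 0.02565 L = 0.150 M.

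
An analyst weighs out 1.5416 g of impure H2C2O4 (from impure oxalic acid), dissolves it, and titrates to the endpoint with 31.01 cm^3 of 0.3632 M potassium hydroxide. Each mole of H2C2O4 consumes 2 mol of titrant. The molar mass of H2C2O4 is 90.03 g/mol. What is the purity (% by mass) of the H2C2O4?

32.9%

n(KOH) = 0.3632 x 0.03101 = 0.01126 mol.
n(H2C2O4) = 0.01126 / 2 = 0.005631 mol.
mass of H2C2O4 = 0.005631 x 90.03 = 0.5070 g.
% purity = 0.5070 / 1.5416 x 100 = 32.9%.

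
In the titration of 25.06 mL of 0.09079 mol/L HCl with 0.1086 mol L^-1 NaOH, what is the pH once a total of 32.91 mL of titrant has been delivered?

n(acid) = 0.09079 x 0.02506 = 0.002275 mol; n(NaOH) added = 0.1086 x 0.03291 = 0.003574 mol.
Base is in excess by 0.003574 - 0.002275 = 0.001299 mol in a total volume of 0.05797 L.
[OH^-] = 0.001299/0.05797 = 0.02241 M, so pOH = 1.65 and pH = 14.00 - 1.65 = 12.35.

12.35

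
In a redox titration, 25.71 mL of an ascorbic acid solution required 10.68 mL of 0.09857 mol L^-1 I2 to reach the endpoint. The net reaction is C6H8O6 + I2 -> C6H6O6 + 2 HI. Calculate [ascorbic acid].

0.0409 M

n(I2) = 0.09857 x 0.01068 = 0.001053 mol.
From the balanced equation, 1 mol I2 reacts with 1 mol ascorbic acid, so n(ascorbic acid) = 0.001053 x 1/1 = 0.001053 mol.
[ascorbic acid] = 0.001053 / 0.02571 L = 0.0409 M.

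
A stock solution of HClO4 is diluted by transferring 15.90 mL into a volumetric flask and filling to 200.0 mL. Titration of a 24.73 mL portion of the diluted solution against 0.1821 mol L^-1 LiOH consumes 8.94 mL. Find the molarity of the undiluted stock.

0.828 M

n(LiOH) = 0.1821 x 0.008940 = 0.001628 mol.
n(HClO4) in the aliquot = 0.001628 mol.
[diluted HClO4] = 0.001628 / 0.02473 = 0.06583 M.
Dilution factor = 200.0/15.90 = 12.58, so [stock] = 0.06583 x 12.58 = 0.828 M.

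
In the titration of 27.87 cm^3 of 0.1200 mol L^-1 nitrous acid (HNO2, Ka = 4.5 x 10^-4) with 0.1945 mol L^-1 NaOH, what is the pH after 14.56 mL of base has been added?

4.09

Initial n(HNO2) = 0.1200 x 0.02787 = 0.003344 mol.
n(NaOH) added = 0.1945 x 0.01456 = 0.002832 mol, converting that many moles of HNO2 to NO2-.
Remaining n(HNO2) = 0.0005125 mol; n(NO2-) = 0.002832 mol.
By Henderson-Hasselbalch, pH = pKa + log([A^-]/[HA]) = 3.35 + log(0.002832/0.0005125) = 3.35 + (+0.74) = 4.09.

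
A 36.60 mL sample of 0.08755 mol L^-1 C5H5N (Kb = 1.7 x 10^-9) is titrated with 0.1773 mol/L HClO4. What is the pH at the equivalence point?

3.23

n(C5H5N) = 0.08755 x 0.03660 = 0.003204 mol; V(HClO4) at equivalence = 0.003204/0.1773 = 0.01807 L.
At equivalence the base is fully converted to C5H5NH+; total volume = 0.05467 L, so [C5H5NH+] = 0.003204/0.05467 = 0.05861 M.
Ka(C5H5NH+) = Kw/Kb = 1.0e-14 / 1.7 x 10^-9 = 5.88e-6.
[H^+] = sqrt(Ka x [C5H5NH+]) = sqrt(5.88e-6 x 0.05861) = 0.000587 M.
pH = -log(0.000587) = 3.23.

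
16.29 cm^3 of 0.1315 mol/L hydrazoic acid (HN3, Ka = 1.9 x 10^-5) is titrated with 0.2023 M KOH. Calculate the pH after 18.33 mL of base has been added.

12.66

n(acid) = 0.1315 x 0.01629 = 0.002142 mol; n(KOH) added = 0.2023 x 0.01833 = 0.003708 mol.
Base is in excess by 0.003708 - 0.002142 = 0.001566 mol in a total volume of 0.03462 L.
[OH^-] = 0.001566/0.03462 = 0.04523 M, so pOH = 1.34 and pH = 14.00 - 1.34 = 12.66.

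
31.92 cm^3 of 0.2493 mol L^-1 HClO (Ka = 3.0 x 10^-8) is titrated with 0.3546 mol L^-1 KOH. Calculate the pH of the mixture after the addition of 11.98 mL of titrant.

7.58

Initial n(HClO) = 0.2493 x 0.03192 = 0.007958 mol.
n(KOH) added = 0.3546 x 0.01198 = 0.004248 mol, converting that many moles of HClO to ClO-.
Remaining n(HClO) = 0.003710 mol; n(ClO-) = 0.004248 mol.
By Henderson-Hasselbalch, pH = pKa + log([A^-]/[HA]) = 7.52 + log(0.004248/0.003710) = 7.52 + (+0.06) = 7.58.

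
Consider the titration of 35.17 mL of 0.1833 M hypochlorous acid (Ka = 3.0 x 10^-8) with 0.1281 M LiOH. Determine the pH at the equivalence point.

n(HClO) = 0.1833 x 0.03517 = 0.006447 mol; V(LiOH) at equivalence = 0.006447/0.1281 = 0.05033 L.
At equivalence all the acid is converted to ClO-; total volume = 0.03517 + 0.05033 = 0.08550 L, so [ClO-] = 0.006447/0.08550 = 0.07540 M.
Kb = Kw/Ka = 1.0e-14 / 3.0 x 10^-8 = 3.33e-7.
[OH^-] = sqrt(Kb x [ClO-]) = sqrt(3.33e-7 x 0.07540) = 0.000159 M.
pOH = 3.80, so pH = 14.00 - 3.80 = 10.20.

10.20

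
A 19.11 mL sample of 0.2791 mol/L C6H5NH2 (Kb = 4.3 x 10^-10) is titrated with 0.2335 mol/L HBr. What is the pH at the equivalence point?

n(C6H5NH2) = 0.2791 x 0.01911 = 0.005334 mol; V(HBr) at equivalence = 0.005334/0.2335 = 0.02284 L.
At equivalence the base is fully converted to C6H5NH3+; total volume = 0.04195 L, so [C6H5NH3+] = 0.005334/0.04195 = 0.1271 M.
Ka(C6H5NH3+) = Kw/Kb = 1.0e-14 / 4.3 x 10^-10 = 2.33e-5.
[H^+] = sqrt(Ka x [C6H5NH3+]) = sqrt(2.33e-5 x 0.1271) = 0.00172 M.
pH = -log(0.00172) = 2.76.

2.76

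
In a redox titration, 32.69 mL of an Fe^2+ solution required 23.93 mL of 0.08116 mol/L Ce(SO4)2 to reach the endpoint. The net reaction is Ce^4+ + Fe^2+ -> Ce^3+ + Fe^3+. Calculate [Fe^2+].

0.0594 M

n(Ce(SO4)2) = 0.08116 x 0.02393 = 0.001942 mol.
From the balanced equation, 1 mol Ce(SO4)2 reacts with 1 mol Fe^2+, so n(Fe^2+) = 0.001942 x 1/1 = 0.001942 mol.
[Fe^2+] = 0.001942 / 0.03269 L = 0.0594 M.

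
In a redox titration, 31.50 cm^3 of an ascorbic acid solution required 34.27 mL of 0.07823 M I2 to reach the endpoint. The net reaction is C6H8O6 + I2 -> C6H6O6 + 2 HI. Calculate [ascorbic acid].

n(I2) = 0.07823 x 0.03427 = 0.002681 mol.
From the balanced equation, 1 mol I2 reacts with 1 mol ascorbic acid, so n(ascorbic acid) = 0.002681 x 1/1 = 0.002681 mol.
[ascorbic acid] = 0.002681 / 0.03150 L = 0.0851 M.

0.0851 M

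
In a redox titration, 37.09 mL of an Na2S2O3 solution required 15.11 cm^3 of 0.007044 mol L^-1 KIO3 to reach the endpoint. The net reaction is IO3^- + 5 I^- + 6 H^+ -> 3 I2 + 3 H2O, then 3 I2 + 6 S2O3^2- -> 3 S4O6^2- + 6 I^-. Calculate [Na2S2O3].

0.0172 M

n(KIO3) = 0.007044 x 0.01511 = 0.0001064 mol.
From the balanced equation, 1 mol KIO3 reacts with 6 mol Na2S2O3, so n(Na2S2O3) = 0.0001064 x 6/1 = 0.0006386 mol.
[Na2S2O3] = 0.0006386 / 0.03709 L = 0.0172 M.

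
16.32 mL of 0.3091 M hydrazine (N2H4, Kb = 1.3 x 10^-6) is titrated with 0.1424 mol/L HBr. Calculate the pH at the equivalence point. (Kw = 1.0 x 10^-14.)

4.56

n(N2H4) = 0.3091 x 0.01632 = 0.005045 mol; V(HBr) at equivalence = 0.005045/0.1424 = 0.03542 L.
At equivalence the base is fully converted to N2H5+; total volume = 0.05174 L, so [N2H5+] = 0.005045/0.05174 = 0.09749 M.
Ka(N2H5+) = Kw/Kb = 1.0e-14 / 1.3 x 10^-6 = 7.69e-9.
[H^+] = sqrt(Ka x [N2H5+]) = sqrt(7.69e-9 x 0.09749) = 2.74e-5 M.
pH = -log(2.74e-5) = 4.56.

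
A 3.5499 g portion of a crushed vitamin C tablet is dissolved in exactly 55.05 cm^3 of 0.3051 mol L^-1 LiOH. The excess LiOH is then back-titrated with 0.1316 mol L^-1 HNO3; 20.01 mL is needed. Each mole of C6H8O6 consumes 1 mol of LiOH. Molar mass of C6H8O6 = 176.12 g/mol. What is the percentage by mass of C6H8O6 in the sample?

Total n(LiOH) added = 0.3051 x 0.05505 = 0.01680 mol.
n(HNO3) used = 0.1316 x 0.02001 = 0.002633 mol, which equals the excess n(LiOH).
So n(LiOH) consumed by the sample = 0.01680 - 0.002633 = 0.01416 mol.
n(C6H8O6) = 0.01416 / 1 = 0.01416 mol.
mass C6H8O6 = 0.01416 x 176.12 = 2.494 g, so %C6H8O6 = 2.494/3.5499 x 100 = 70.3%.

70.3%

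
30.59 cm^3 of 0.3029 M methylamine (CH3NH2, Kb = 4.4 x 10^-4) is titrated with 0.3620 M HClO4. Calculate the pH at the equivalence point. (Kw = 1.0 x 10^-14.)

5.71

n(CH3NH2) = 0.3029 x 0.03059 = 0.009266 mol; V(HClO4) at equivalence = 0.009266/0.3620 = 0.02560 L.
At equivalence the base is fully converted to CH3NH3+; total volume = 0.05619 L, so [CH3NH3+] = 0.009266/0.05619 = 0.1649 M.
Ka(CH3NH3+) = Kw/Kb = 1.0e-14 / 4.4 x 10^-4 = 2.27e-11.
[H^+] = sqrt(Ka x [CH3NH3+]) = sqrt(2.27e-11 x 0.1649) = 1.94e-6 M.
pH = -log(1.94e-6) = 5.71.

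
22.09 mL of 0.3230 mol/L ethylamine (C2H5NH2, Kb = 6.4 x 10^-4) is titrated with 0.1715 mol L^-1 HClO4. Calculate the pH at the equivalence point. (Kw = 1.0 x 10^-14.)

n(C2H5NH2) = 0.3230 x 0.02209 = 0.007135 mol; V(HClO4) at equivalence = 0.007135/0.1715 = 0.04160 L.
At equivalence the base is fully converted to C2H5NH3+; total volume = 0.06369 L, so [C2H5NH3+] = 0.007135/0.06369 = 0.1120 M.
Ka(C2H5NH3+) = Kw/Kb = 1.0e-14 / 6.4 x 10^-4 = 1.56e-11.
[H^+] = sqrt(Ka x [C2H5NH3+]) = sqrt(1.56e-11 x 0.1120) = 1.32e-6 M.
pH = -log(1.32e-6) = 5.88.

5.88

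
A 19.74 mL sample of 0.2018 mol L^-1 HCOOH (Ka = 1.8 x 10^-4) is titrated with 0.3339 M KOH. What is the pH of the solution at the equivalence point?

n(HCOOH) = 0.2018 x 0.01974 = 0.003984 mol; V(KOH) at equivalence = 0.003984/0.3339 = 0.01193 L.
At equivalence all the acid is converted to HCOO-; total volume = 0.01974 + 0.01193 = 0.03167 L, so [HCOO-] = 0.003984/0.03167 = 0.1258 M.
Kb = Kw/Ka = 1.0e-14 / 1.8 x 10^-4 = 5.56e-11.
[OH^-] = sqrt(Kb x [HCOO-]) = sqrt(5.56e-11 x 0.1258) = 2.64e-6 M.
pOH = 5.58, so pH = 14.00 - 5.58 = 8.42.

8.42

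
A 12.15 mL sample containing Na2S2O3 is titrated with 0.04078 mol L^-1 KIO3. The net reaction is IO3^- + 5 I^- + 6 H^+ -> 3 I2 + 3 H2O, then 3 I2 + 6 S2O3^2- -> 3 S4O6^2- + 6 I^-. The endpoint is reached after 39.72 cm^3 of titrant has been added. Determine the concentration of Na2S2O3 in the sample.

n(KIO3) = 0.04078 x 0.03972 = 0.001620 mol.
From the balanced equation, 1 mol KIO3 reacts with 6 mol Na2S2O3, so n(Na2S2O3) = 0.001620 x 6/1 = 0.009719 mol.
[Na2S2O3] = 0.009719 / 0.01215 L = 0.800 M.

0.800 M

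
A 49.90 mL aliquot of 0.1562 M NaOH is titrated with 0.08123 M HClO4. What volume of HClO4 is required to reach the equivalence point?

96.0 mL

n(NaOH) = 0.1562 mol/L x 0.04990 L = 0.007794 mol.
At equivalence n(HClO4) = n(NaOH) = 0.007794 mol.
V(HClO4) = 0.007794 / 0.08123 = 0.09595 L = 96.0 mL.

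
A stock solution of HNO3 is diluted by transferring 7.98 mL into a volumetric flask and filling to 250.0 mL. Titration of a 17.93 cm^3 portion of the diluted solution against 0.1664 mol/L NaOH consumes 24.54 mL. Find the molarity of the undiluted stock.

n(NaOH) = 0.1664 x 0.02454 = 0.004083 mol.
n(HNO3) in the aliquot = 0.004083 mol.
[diluted HNO3] = 0.004083 / 0.01793 = 0.2277 M.
Dilution factor = 250.0/7.980 = 31.33, so [stock] = 0.2277 x 31.33 = 7.13 M.

7.13 M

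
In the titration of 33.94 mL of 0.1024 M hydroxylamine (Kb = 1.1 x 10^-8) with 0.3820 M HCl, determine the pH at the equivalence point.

3.57

n(NH2OH) = 0.1024 x 0.03394 = 0.003475 mol; V(HCl) at equivalence = 0.003475/0.3820 = 0.009098 L.
At equivalence the base is fully converted to NH3OH+; total volume = 0.04304 L, so [NH3OH+] = 0.003475/0.04304 = 0.08075 M.
Ka(NH3OH+) = Kw/Kb = 1.0e-14 / 1.1 x 10^-8 = 9.09e-7.
[H^+] = sqrt(Ka x [NH3OH+]) = sqrt(9.09e-7 x 0.08075) = 0.000271 M.
pH = -log(0.000271) = 3.57.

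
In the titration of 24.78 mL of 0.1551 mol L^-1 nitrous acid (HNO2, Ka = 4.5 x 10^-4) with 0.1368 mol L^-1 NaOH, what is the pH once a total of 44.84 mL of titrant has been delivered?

n(acid) = 0.1551 x 0.02478 = 0.003843 mol; n(NaOH) added = 0.1368 x 0.04484 = 0.006134 mol.
Base is in excess by 0.006134 - 0.003843 = 0.002291 mol in a total volume of 0.06962 L.
[OH^-] = 0.002291/0.06962 = 0.03290 M, so pOH = 1.48 and pH = 14.00 - 1.48 = 12.52.

12.52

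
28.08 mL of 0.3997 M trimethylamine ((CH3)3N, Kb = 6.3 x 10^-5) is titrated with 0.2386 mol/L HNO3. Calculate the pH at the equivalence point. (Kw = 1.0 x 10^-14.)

5.31

n((CH3)3N) = 0.3997 x 0.02808 = 0.01122 mol; V(HNO3) at equivalence = 0.01122/0.2386 = 0.04704 L.
At equivalence the base is fully converted to (CH3)3NH+; total volume = 0.07512 L, so [(CH3)3NH+] = 0.01122/0.07512 = 0.1494 M.
Ka((CH3)3NH+) = Kw/Kb = 1.0e-14 / 6.3 x 10^-5 = 1.59e-10.
[H^+] = sqrt(Ka x [(CH3)3NH+]) = sqrt(1.59e-10 x 0.1494) = 4.87e-6 M.
pH = -log(4.87e-6) = 5.31.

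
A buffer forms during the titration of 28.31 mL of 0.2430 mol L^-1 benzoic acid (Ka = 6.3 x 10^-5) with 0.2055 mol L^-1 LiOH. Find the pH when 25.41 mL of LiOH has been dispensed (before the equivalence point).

4.70

Initial n(C6H5COOH) = 0.2430 x 0.02831 = 0.006879 mol.
n(LiOH) added = 0.2055 x 0.02541 = 0.005222 mol, converting that many moles of C6H5COOH to C6H5COO-.
Remaining n(C6H5COOH) = 0.001658 mol; n(C6H5COO-) = 0.005222 mol.
By Henderson-Hasselbalch, pH = pKa + log([A^-]/[HA]) = 4.20 + log(0.005222/0.001658) = 4.20 + (+0.50) = 4.70.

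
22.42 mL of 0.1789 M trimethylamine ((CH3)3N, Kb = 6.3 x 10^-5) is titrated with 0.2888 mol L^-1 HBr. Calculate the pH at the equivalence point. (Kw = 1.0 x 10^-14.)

n((CH3)3N) = 0.1789 x 0.02242 = 0.004011 mol; V(HBr) at equivalence = 0.004011/0.2888 = 0.01389 L.
At equivalence the base is fully converted to (CH3)3NH+; total volume = 0.03631 L, so [(CH3)3NH+] = 0.004011/0.03631 = 0.1105 M.
Ka((CH3)3NH+) = Kw/Kb = 1.0e-14 / 6.3 x 10^-5 = 1.59e-10.
[H^+] = sqrt(Ka x [(CH3)3NH+]) = sqrt(1.59e-10 x 0.1105) = 4.19e-6 M.
pH = -log(4.19e-6) = 5.38.

5.38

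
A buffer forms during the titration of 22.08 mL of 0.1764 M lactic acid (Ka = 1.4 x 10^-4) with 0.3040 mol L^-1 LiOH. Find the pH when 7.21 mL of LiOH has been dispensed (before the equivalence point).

3.96

Initial n(HC3H5O3) = 0.1764 x 0.02208 = 0.003895 mol.
n(LiOH) added = 0.3040 x 0.007210 = 0.002192 mol, converting that many moles of HC3H5O3 to C3H5O3-.
Remaining n(HC3H5O3) = 0.001703 mol; n(C3H5O3-) = 0.002192 mol.
By Henderson-Hasselbalch, pH = pKa + log([A^-]/[HA]) = 3.85 + log(0.002192/0.001703) = 3.85 + (+0.11) = 3.96.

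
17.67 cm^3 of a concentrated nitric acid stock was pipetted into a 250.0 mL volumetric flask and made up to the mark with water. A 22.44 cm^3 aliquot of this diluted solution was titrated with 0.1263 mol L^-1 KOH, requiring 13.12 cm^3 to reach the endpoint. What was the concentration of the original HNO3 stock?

1.04 M

n(KOH) = 0.1263 x 0.01312 = 0.001657 mol.
n(HNO3) in the aliquot = 0.001657 mol.
[diluted HNO3] = 0.001657 / 0.02244 = 0.07384 M.
Dilution factor = 250.0/17.67 = 14.15, so [stock] = 0.07384 x 14.15 = 1.04 M.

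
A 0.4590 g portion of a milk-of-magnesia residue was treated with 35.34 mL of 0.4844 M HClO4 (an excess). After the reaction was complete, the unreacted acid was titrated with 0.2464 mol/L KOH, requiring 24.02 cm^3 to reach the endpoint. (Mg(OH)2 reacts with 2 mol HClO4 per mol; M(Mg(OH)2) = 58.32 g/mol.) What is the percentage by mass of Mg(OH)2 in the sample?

Total n(HClO4) added = 0.4844 x 0.03534 = 0.01712 mol.
n(KOH) used = 0.2464 x 0.02402 = 0.005919 mol, which equals the excess n(HClO4).
So n(HClO4) consumed by the sample = 0.01712 - 0.005919 = 0.01120 mol.
n(Mg(OH)2) = 0.01120 / 2 = 0.005600 mol.
mass Mg(OH)2 = 0.005600 x 58.32 = 0.3266 g, so %Mg(OH)2 = 0.3266/0.4590 x 100 = 71.2%.

71.2%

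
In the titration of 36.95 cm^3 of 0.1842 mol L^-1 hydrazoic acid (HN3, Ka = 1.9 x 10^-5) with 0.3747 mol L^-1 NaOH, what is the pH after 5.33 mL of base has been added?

Initial n(HN3) = 0.1842 x 0.03695 = 0.006806 mol.
n(NaOH) added = 0.3747 x 0.005330 = 0.001997 mol, converting that many moles of HN3 to N3-.
Remaining n(HN3) = 0.004809 mol; n(N3-) = 0.001997 mol.
By Henderson-Hasselbalch, pH = pKa + log([A^-]/[HA]) = 4.72 + log(0.001997/0.004809) = 4.72 + (-0.38) = 4.34.

4.34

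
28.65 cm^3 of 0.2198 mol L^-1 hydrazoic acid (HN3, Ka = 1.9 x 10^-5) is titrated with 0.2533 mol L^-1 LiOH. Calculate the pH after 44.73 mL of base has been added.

n(acid) = 0.2198 x 0.02865 = 0.006297 mol; n(LiOH) added = 0.2533 x 0.04473 = 0.01133 mol.
Base is in excess by 0.01133 - 0.006297 = 0.005033 mol in a total volume of 0.07338 L.
[OH^-] = 0.005033/0.07338 = 0.06859 M, so pOH = 1.16 and pH = 14.00 - 1.16 = 12.84.

12.84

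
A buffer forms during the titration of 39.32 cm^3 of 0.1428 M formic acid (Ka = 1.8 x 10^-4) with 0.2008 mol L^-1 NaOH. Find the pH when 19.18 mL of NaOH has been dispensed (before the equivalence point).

4.08

Initial n(HCOOH) = 0.1428 x 0.03932 = 0.005615 mol.
n(NaOH) added = 0.2008 x 0.01918 = 0.003851 mol, converting that many moles of HCOOH to HCOO-.
Remaining n(HCOOH) = 0.001764 mol; n(HCOO-) = 0.003851 mol.
By Henderson-Hasselbalch, pH = pKa + log([A^-]/[HA]) = 3.74 + log(0.003851/0.001764) = 3.74 + (+0.34) = 4.08.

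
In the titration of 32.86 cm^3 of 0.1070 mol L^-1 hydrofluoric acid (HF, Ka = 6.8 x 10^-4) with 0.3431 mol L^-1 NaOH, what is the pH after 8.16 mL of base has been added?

Initial n(HF) = 0.1070 x 0.03286 = 0.003516 mol.
n(NaOH) added = 0.3431 x 0.008160 = 0.002800 mol, converting that many moles of HF to F-.
Remaining n(HF) = 0.0007163 mol; n(F-) = 0.002800 mol.
By Henderson-Hasselbalch, pH = pKa + log([A^-]/[HA]) = 3.17 + log(0.002800/0.0007163) = 3.17 + (+0.59) = 3.76.

3.76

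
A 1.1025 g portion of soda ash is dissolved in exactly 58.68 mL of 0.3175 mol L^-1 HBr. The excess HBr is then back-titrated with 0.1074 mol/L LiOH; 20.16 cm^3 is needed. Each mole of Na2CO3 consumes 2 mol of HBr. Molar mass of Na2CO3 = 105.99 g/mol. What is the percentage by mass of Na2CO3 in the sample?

Total n(HBr) added = 0.3175 x 0.05868 = 0.01863 mol.
n(LiOH) used = 0.1074 x 0.02016 = 0.002165 mol, which equals the excess n(HBr).
So n(HBr) consumed by the sample = 0.01863 - 0.002165 = 0.01647 mol.
n(Na2CO3) = 0.01647 / 2 = 0.008233 mol.
mass Na2CO3 = 0.008233 x 105.99 = 0.8726 g, so %Na2CO3 = 0.8726/1.1025 x 100 = 79.1%.

79.1%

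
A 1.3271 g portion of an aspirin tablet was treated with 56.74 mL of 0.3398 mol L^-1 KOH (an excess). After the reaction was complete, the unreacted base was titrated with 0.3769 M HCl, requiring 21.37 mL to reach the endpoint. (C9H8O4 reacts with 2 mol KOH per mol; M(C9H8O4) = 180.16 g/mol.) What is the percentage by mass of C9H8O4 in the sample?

Total n(KOH) added = 0.3398 x 0.05674 = 0.01928 mol.
n(HCl) used = 0.3769 x 0.02137 = 0.008054 mol, which equals the excess n(KOH).
So n(KOH) consumed by the sample = 0.01928 - 0.008054 = 0.01123 mol.
n(C9H8O4) = 0.01123 / 2 = 0.005613 mol.
mass C9H8O4 = 0.005613 x 180.16 = 1.011 g, so %C9H8O4 = 1.011/1.3271 x 100 = 76.2%.

76.2%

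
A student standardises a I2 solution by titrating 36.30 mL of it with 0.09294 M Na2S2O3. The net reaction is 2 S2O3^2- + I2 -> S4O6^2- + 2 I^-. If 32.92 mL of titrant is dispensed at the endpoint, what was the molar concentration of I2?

0.0421 M

n(Na2S2O3) = 0.09294 x 0.03292 = 0.003060 mol.
From the balanced equation, 2 mol Na2S2O3 reacts with 1 mol I2, so n(I2) = 0.003060 x 1/2 = 0.001530 mol.
[I2] = 0.001530 / 0.03630 L = 0.0421 M.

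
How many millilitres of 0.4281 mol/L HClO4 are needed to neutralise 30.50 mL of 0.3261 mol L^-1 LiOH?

n(LiOH) = 0.3261 mol/L x 0.03050 L = 0.009946 mol.
At equivalence n(HClO4) = n(LiOH) = 0.009946 mol.
V(HClO4) = 0.009946 / 0.4281 = 0.02323 L = 23.2 mL.

23.2 mL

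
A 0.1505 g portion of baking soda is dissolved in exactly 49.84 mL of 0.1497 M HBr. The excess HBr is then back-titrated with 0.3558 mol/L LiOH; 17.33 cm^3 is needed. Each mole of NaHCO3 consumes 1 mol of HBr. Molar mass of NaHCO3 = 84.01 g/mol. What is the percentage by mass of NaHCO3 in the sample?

72.3%

Total n(HBr) added = 0.1497 x 0.04984 = 0.007461 mol.
n(LiOH) used = 0.3558 x 0.01733 = 0.006166 mol, which equals the excess n(HBr).
So n(HBr) consumed by the sample = 0.007461 - 0.006166 = 0.001295 mol.
n(NaHCO3) = 0.001295 / 1 = 0.001295 mol.
mass NaHCO3 = 0.001295 x 84.01 = 0.1088 g, so %NaHCO3 = 0.1088/0.1505 x 100 = 72.3%.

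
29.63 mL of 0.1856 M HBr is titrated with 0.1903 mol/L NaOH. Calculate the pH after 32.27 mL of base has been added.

12.02

n(acid) = 0.1856 x 0.02963 = 0.005499 mol; n(NaOH) added = 0.1903 x 0.03227 = 0.006141 mol.
Base is in excess by 0.006141 - 0.005499 = 0.0006417 mol in a total volume of 0.06190 L.
[OH^-] = 0.0006417/0.06190 = 0.01037 M, so pOH = 1.98 and pH = 14.00 - 1.98 = 12.02.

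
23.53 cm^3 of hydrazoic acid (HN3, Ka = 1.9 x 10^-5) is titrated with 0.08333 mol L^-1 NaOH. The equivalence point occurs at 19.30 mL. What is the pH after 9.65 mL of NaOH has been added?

9.65 mL is exactly half the equivalence volume (19.30/2), i.e. the half-equivalence point.
There, n(HA) = n(A^-), so pH = pKa = -log(1.9 x 10^-5) = 4.72.

4.72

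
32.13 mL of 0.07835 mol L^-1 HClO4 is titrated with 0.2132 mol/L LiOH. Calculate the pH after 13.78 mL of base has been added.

n(acid) = 0.07835 x 0.03213 = 0.002517 mol; n(LiOH) added = 0.2132 x 0.01378 = 0.002938 mol.
Base is in excess by 0.002938 - 0.002517 = 0.0004205 mol in a total volume of 0.04591 L.
[OH^-] = 0.0004205/0.04591 = 0.009159 M, so pOH = 2.04 and pH = 14.00 - 2.04 = 11.96.

11.96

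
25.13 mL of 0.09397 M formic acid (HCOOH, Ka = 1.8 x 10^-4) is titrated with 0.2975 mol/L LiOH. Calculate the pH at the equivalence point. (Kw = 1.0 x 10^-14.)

8.30

n(HCOOH) = 0.09397 x 0.02513 = 0.002361 mol; V(LiOH) at equivalence = 0.002361/0.2975 = 0.007938 L.
At equivalence all the acid is converted to HCOO-; total volume = 0.02513 + 0.007938 = 0.03307 L, so [HCOO-] = 0.002361/0.03307 = 0.07141 M.
Kb = Kw/Ka = 1.0e-14 / 1.8 x 10^-4 = 5.56e-11.
[OH^-] = sqrt(Kb x [HCOO-]) = sqrt(5.56e-11 x 0.07141) = 1.99e-6 M.
pOH = 5.70, so pH = 14.00 - 5.70 = 8.30.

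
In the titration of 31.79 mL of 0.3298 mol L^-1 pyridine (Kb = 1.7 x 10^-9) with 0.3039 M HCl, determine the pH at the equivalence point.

3.02

n(C5H5N) = 0.3298 x 0.03179 = 0.01048 mol; V(HCl) at equivalence = 0.01048/0.3039 = 0.03450 L.
At equivalence the base is fully converted to C5H5NH+; total volume = 0.06629 L, so [C5H5NH+] = 0.01048/0.06629 = 0.1582 M.
Ka(C5H5NH+) = Kw/Kb = 1.0e-14 / 1.7 x 10^-9 = 5.88e-6.
[H^+] = sqrt(Ka x [C5H5NH+]) = sqrt(5.88e-6 x 0.1582) = 0.000965 M.
pH = -log(0.000965) = 3.02.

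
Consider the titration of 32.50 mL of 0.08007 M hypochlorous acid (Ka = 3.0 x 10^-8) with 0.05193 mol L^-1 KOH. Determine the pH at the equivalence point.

n(HClO) = 0.08007 x 0.03250 = 0.002602 mol; V(KOH) at equivalence = 0.002602/0.05193 = 0.05011 L.
At equivalence all the acid is converted to ClO-; total volume = 0.03250 + 0.05011 = 0.08261 L, so [ClO-] = 0.002602/0.08261 = 0.03150 M.
Kb = Kw/Ka = 1.0e-14 / 3.0 x 10^-8 = 3.33e-7.
[OH^-] = sqrt(Kb x [ClO-]) = sqrt(3.33e-7 x 0.03150) = 0.000102 M.
pOH = 3.99, so pH = 14.00 - 3.99 = 10.01.

10.01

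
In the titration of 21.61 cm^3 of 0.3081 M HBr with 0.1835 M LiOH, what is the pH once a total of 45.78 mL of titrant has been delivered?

12.41

n(acid) = 0.3081 x 0.02161 = 0.006658 mol; n(LiOH) added = 0.1835 x 0.04578 = 0.008401 mol.
Base is in excess by 0.008401 - 0.006658 = 0.001743 mol in a total volume of 0.06739 L.
[OH^-] = 0.001743/0.06739 = 0.02586 M, so pOH = 1.59 and pH = 14.00 - 1.59 = 12.41.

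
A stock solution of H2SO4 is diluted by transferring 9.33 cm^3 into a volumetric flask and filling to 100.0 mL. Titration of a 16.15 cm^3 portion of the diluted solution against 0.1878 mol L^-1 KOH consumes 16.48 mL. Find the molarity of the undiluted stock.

1.03 M

n(KOH) = 0.1878 x 0.01648 = 0.003095 mol.
n(H2SO4) in the aliquot = 0.003095 x 1/2 = 0.001547 mol.
[diluted H2SO4] = 0.001547 / 0.01615 = 0.09582 M.
Dilution factor = 100.0/9.330 = 10.72, so [stock] = 0.09582 x 10.72 = 1.03 M.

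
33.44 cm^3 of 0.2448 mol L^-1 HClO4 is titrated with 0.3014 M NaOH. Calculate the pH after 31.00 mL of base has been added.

12.25

n(acid) = 0.2448 x 0.03344 = 0.008186 mol; n(NaOH) added = 0.3014 x 0.03100 = 0.009343 mol.
Base is in excess by 0.009343 - 0.008186 = 0.001157 mol in a total volume of 0.06444 L.
[OH^-] = 0.001157/0.06444 = 0.01796 M, so pOH = 1.75 and pH = 14.00 - 1.75 = 12.25.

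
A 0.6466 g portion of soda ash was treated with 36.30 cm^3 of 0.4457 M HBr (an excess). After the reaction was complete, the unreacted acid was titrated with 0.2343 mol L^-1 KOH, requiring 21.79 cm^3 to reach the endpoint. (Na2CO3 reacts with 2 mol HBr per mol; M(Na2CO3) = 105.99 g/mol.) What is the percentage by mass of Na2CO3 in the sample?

Total n(HBr) added = 0.4457 x 0.03630 = 0.01618 mol.
n(KOH) used = 0.2343 x 0.02179 = 0.005105 mol, which equals the excess n(HBr).
So n(HBr) consumed by the sample = 0.01618 - 0.005105 = 0.01107 mol.
n(Na2CO3) = 0.01107 / 2 = 0.005537 mol.
mass Na2CO3 = 0.005537 x 105.99 = 0.5868 g, so %Na2CO3 = 0.5868/0.6466 x 100 = 90.8%.

90.8%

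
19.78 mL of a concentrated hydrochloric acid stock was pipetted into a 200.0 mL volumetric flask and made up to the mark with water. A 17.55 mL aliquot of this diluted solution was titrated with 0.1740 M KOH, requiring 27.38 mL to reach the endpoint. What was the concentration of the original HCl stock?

n(KOH) = 0.1740 x 0.02738 = 0.004764 mol.
n(HCl) in the aliquot = 0.004764 mol.
[diluted HCl] = 0.004764 / 0.01755 = 0.2715 M.
Dilution factor = 200.0/19.78 = 10.11, so [stock] = 0.2715 x 10.11 = 2.74 M.

2.74 M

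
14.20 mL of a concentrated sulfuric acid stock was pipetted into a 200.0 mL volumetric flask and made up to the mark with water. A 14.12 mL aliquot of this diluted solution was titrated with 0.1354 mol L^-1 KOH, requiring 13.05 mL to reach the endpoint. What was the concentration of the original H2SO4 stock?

n(KOH) = 0.1354 x 0.01305 = 0.001767 mol.
n(H2SO4) in the aliquot = 0.001767 x 1/2 = 0.0008835 mol.
[diluted H2SO4] = 0.0008835 / 0.01412 = 0.06257 M.
Dilution factor = 200.0/14.20 = 14.08, so [stock] = 0.06257 x 14.08 = 0.881 M.

0.881 M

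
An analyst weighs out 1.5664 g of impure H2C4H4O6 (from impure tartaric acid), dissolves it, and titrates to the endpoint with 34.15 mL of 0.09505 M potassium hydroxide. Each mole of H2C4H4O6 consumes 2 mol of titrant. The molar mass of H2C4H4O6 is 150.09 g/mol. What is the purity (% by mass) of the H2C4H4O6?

15.6%

n(KOH) = 0.09505 x 0.03415 = 0.003246 mol.
n(H2C4H4O6) = 0.003246 / 2 = 0.001623 mol.
mass of H2C4H4O6 = 0.001623 x 150.09 = 0.2436 g.
% purity = 0.2436 / 1.5664 x 100 = 15.6%.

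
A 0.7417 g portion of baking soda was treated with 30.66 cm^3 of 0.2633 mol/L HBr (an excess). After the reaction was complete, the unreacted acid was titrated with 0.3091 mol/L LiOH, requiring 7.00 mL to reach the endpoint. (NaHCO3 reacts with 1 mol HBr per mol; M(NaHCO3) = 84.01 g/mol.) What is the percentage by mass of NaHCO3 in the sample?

66.9%

Total n(HBr) added = 0.2633 x 0.03066 = 0.008073 mol.
n(LiOH) used = 0.3091 x 0.007000 = 0.002164 mol, which equals the excess n(HBr).
So n(HBr) consumed by the sample = 0.008073 - 0.002164 = 0.005909 mol.
n(NaHCO3) = 0.005909 / 1 = 0.005909 mol.
mass NaHCO3 = 0.005909 x 84.01 = 0.4964 g, so %NaHCO3 = 0.4964/0.7417 x 100 = 66.9%.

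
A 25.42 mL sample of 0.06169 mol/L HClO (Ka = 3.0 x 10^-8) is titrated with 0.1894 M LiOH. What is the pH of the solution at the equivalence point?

n(HClO) = 0.06169 x 0.02542 = 0.001568 mol; V(LiOH) at equivalence = 0.001568/0.1894 = 0.008280 L.
At equivalence all the acid is converted to ClO-; total volume = 0.02542 + 0.008280 = 0.03370 L, so [ClO-] = 0.001568/0.03370 = 0.04653 M.
Kb = Kw/Ka = 1.0e-14 / 3.0 x 10^-8 = 3.33e-7.
[OH^-] = sqrt(Kb x [ClO-]) = sqrt(3.33e-7 x 0.04653) = 0.000125 M.
pOH = 3.90, so pH = 14.00 - 3.90 = 10.10.

10.10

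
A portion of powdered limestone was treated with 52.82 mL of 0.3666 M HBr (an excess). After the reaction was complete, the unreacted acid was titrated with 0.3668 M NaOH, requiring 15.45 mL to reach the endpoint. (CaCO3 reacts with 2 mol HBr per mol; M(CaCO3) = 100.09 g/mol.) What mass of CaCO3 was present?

Total n(HBr) added = 0.3666 x 0.05282 = 0.01936 mol.
n(NaOH) used = 0.3668 x 0.01545 = 0.005667 mol, which equals the excess n(HBr).
So n(HBr) consumed by the sample = 0.01936 - 0.005667 = 0.01370 mol.
n(CaCO3) = 0.01370 / 2 = 0.006848 mol.
mass = 0.006848 mol x 100.09 g/mol = 0.685 g.

0.685 g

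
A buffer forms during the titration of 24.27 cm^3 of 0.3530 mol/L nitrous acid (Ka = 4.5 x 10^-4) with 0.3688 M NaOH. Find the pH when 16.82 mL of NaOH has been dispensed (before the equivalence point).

3.77

Initial n(HNO2) = 0.3530 x 0.02427 = 0.008567 mol.
n(NaOH) added = 0.3688 x 0.01682 = 0.006203 mol, converting that many moles of HNO2 to NO2-.
Remaining n(HNO2) = 0.002364 mol; n(NO2-) = 0.006203 mol.
By Henderson-Hasselbalch, pH = pKa + log([A^-]/[HA]) = 3.35 + log(0.006203/0.002364) = 3.35 + (+0.42) = 3.77.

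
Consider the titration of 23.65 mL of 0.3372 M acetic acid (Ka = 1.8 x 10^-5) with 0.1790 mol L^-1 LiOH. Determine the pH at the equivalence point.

8.91

n(CH3COOH) = 0.3372 x 0.02365 = 0.007975 mol; V(LiOH) at equivalence = 0.007975/0.1790 = 0.04455 L.
At equivalence all the acid is converted to CH3COO-; total volume = 0.02365 + 0.04455 = 0.06820 L, so [CH3COO-] = 0.007975/0.06820 = 0.1169 M.
Kb = Kw/Ka = 1.0e-14 / 1.8 x 10^-5 = 5.56e-10.
[OH^-] = sqrt(Kb x [CH3COO-]) = sqrt(5.56e-10 x 0.1169) = 8.06e-6 M.
pOH = 5.09, so pH = 14.00 - 5.09 = 8.91.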